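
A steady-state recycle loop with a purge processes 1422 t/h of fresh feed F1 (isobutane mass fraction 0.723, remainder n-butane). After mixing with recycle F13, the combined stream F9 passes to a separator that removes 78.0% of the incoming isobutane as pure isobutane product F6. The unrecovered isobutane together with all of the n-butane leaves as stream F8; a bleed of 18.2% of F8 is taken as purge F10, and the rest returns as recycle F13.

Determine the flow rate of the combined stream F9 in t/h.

3418 t/h

n-butane enters only via F1 and leaves only via the purge: 1422×0.277 = 0.182×(n-butane in F8), and the separator passes all n-butane, so n-butane in F9 = n-butane in F8 = 2164.3 t/h.
isobutane in F9: m_A = 1422×0.723 + (1−0.182)·(1−0.780)·m_A, so m_A = 1028.1/0.8200 = 1253.7 t/h.
F9 = 1253.7 + 2164.3 = 3418 t/h.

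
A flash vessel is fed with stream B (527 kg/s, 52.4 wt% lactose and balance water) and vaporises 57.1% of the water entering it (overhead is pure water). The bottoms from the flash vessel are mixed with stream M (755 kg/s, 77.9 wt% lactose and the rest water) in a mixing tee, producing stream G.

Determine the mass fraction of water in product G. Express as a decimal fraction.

0.241

Vapour removed = 0.571×0.476×527 = 143.24 kg/s; concentrate = 383.76 kg/s.
water reaching the mixer = 107.62 (from concentrate) + 755×0.221 = 274.47 kg/s.
Product flow = 383.76 + 755 = 1138.8 kg/s; water fraction = 0.241.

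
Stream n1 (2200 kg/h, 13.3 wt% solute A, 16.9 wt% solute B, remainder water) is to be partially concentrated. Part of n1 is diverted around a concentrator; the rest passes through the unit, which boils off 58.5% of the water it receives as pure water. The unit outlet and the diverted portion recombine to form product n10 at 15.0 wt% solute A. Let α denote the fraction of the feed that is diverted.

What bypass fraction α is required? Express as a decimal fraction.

0.722

All 2200×0.133 = 292.6 kg/h of solute A reaches n10, so n10 = 292.6/0.150 = 1950.7 kg/h and vapour = 249.33 kg/h.
The evaporator receives (1−α)·2200 of feed at 0.698 water and removes 0.585 of that water:
0.585×0.698×(1−α)×2200 = 249.33
(1−α) = 249.33/898.33 = 0.2776;  α = 0.7224.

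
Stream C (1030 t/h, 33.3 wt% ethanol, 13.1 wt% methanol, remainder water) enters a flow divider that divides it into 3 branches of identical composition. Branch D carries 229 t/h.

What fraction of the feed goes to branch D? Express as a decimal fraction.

Fraction to D = 229/1030 = 0.2223.

0.222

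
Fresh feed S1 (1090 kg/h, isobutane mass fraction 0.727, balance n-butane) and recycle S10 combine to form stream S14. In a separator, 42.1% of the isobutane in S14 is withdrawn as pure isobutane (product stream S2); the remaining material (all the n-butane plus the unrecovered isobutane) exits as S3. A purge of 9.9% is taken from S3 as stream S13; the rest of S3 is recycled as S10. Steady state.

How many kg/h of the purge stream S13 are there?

n-butane enters only via S1 and leaves only via the purge: 1090×0.273 = 0.099×(n-butane in S3), and the separator passes all n-butane, so n-butane in S14 = n-butane in S3 = 3005.8 kg/h.
isobutane in S14: m_A = 1090×0.727 + (1−0.099)·(1−0.421)·m_A, so m_A = 792.43/0.4783 = 1656.7 kg/h.
S3 = (1−0.421)×1656.7 + 3005.8 = 3965 kg/h.
Purge S13 = 0.099×3965 = 392.53 kg/h.

392.5 kg/h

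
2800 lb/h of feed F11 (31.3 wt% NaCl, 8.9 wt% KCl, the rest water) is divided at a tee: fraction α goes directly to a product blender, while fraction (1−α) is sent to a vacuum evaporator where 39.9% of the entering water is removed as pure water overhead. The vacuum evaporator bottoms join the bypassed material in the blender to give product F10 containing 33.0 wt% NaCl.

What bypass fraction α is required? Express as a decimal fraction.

0.784

All 2800×0.313 = 876.4 lb/h of NaCl reaches F10, so F10 = 876.4/0.330 = 2655.8 lb/h and vapour = 144.24 lb/h.
The evaporator receives (1−α)·2800 of feed at 0.598 water and removes 0.399 of that water:
0.399×0.598×(1−α)×2800 = 144.24
(1−α) = 144.24/668.09 = 0.2159;  α = 0.7841.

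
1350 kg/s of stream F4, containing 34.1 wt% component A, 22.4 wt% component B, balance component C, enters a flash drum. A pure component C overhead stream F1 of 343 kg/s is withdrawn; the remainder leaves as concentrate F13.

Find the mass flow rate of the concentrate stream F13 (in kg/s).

Concentrate = 1350 − 343 = 1007 kg/s.

1007 kg/s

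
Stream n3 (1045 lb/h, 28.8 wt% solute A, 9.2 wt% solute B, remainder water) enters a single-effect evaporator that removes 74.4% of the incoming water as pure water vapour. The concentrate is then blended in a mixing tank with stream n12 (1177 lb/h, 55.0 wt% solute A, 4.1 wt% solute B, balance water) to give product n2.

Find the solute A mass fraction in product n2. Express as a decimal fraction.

Vapour removed = 0.744×0.620×1045 = 482.04 lb/h; concentrate = 562.96 lb/h.
solute A reaching the mixer = 300.96 (from concentrate) + 1177×0.550 = 948.31 lb/h.
Product flow = 562.96 + 1177 = 1740 lb/h; solute A fraction = 0.545.

0.545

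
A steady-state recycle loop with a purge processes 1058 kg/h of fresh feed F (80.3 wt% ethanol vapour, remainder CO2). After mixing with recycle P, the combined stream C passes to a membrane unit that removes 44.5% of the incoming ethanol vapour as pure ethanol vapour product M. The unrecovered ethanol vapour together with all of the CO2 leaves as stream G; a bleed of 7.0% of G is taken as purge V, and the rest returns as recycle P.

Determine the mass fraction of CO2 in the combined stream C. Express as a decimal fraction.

CO2 enters only via F and leaves only via the purge: 1058×0.197 = 0.070×(CO2 in G), and the membrane unit passes all CO2, so CO2 in C = CO2 in G = 2977.5 kg/h.
ethanol vapour in C: m_A = 1058×0.803 + (1−0.070)·(1−0.445)·m_A, so m_A = 849.57/0.4839 = 1755.9 kg/h.
C = 1755.9 + 2977.5 = 4733.4 kg/h.
CO2 fraction in C = 2977.5/4733.4 = 0.6290.

0.6290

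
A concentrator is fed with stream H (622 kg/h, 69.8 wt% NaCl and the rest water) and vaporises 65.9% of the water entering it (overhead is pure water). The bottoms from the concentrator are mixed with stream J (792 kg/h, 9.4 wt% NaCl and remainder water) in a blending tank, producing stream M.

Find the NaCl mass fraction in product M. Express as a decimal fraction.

Vapour removed = 0.659×0.302×622 = 123.79 kg/h; concentrate = 498.21 kg/h.
NaCl reaching the mixer = 434.16 (from concentrate) + 792×0.094 = 508.6 kg/h.
Product flow = 498.21 + 792 = 1290.2 kg/h; NaCl fraction = 0.394.

0.394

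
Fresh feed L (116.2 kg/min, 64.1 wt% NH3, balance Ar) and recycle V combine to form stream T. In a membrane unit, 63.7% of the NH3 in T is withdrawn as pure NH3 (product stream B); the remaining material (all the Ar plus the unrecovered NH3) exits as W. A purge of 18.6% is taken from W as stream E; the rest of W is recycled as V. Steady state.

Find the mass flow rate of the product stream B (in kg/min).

NH3 in T: m_A = 116.2×0.641 + (1−0.186)·(1−0.637)·m_A, so m_A = 74.484/0.7045 = 105.72 kg/min.
Product B = 0.637×105.72 = 67.346 kg/min.

67.35 kg/min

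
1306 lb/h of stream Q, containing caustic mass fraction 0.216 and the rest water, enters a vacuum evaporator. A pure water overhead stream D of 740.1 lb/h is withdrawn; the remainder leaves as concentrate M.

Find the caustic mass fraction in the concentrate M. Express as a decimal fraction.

0.498

caustic is not removed: 1306×0.216 = 282.1 lb/h of caustic enters M.
Concentrate = 1306 − 740.1 = 565.9 lb/h.
Mass fraction = 282.1/565.9 = 0.498.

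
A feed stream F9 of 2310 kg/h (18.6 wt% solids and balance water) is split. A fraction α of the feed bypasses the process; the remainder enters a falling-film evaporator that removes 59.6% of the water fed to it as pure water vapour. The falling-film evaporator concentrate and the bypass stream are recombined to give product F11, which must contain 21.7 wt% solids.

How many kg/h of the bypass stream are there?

All 2310×0.186 = 429.66 kg/h of solids reaches F11, so F11 = 429.66/0.217 = 1980 kg/h and vapour = 330 kg/h.
The evaporator receives (1−α)·2310 of feed at 0.814 water and removes 0.596 of that water:
0.596×0.814×(1−α)×2310 = 330
(1−α) = 330/1120.7 = 0.2945;  α = 0.7055.
Bypass flow = 0.7055×2310 = 1629.8 kg/h.

1630 kg/h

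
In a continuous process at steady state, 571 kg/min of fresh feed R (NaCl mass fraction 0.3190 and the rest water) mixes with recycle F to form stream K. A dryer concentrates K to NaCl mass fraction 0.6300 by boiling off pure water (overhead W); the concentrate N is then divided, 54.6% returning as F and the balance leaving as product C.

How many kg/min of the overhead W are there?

Overall NaCl balance (none leaves overhead): NaCl in fresh feed = NaCl in product, i.e. 571×0.319 = (1−0.546)·N·0.630.
N = 182.15/(0.630×0.454) = 636.84 kg/min.
Recycle F = 0.546×636.84 = 347.71 kg/min.
Combined feed K = 571 + 347.71 = 918.71 kg/min.
Overhead W = K − N = 918.71 − 636.84 = 281.87 kg/min.

281.9 kg/min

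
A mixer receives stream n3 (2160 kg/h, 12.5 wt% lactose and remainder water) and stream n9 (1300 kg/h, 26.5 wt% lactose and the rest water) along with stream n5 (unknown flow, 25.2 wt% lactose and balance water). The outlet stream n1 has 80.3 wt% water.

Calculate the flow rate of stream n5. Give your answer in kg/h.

1220 kg/h

Let n5 be the unknown flow. Total out = 3460 + n5.
water balance: 2845.5 + 0.748·n5 = 0.803·(3460 + n5)
(0.748 − 0.803)·n5 = 0.803×3460 − 2845.5 = -67.12
n5 = -67.12 / -0.055 = 1220.4 kg/h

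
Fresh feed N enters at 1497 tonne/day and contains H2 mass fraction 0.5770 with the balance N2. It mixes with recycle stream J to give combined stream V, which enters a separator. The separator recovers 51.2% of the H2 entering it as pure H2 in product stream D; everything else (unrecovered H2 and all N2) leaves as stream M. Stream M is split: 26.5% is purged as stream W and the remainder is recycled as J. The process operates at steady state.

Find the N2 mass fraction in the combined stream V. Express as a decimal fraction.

N2 enters only via N and leaves only via the purge: 1497×0.423 = 0.265×(N2 in M), and the separator passes all N2, so N2 in V = N2 in M = 2389.6 tonne/day.
H2 in V: m_A = 1497×0.577 + (1−0.265)·(1−0.512)·m_A, so m_A = 863.77/0.6413 = 1346.9 tonne/day.
V = 1346.9 + 2389.6 = 3736.4 tonne/day.
N2 fraction in V = 2389.6/3736.4 = 0.6395.

0.6395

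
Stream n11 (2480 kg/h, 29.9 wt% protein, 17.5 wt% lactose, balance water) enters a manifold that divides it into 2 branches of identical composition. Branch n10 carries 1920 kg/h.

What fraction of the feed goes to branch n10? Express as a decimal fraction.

0.774

Fraction to n10 = 1920/2480 = 0.7742.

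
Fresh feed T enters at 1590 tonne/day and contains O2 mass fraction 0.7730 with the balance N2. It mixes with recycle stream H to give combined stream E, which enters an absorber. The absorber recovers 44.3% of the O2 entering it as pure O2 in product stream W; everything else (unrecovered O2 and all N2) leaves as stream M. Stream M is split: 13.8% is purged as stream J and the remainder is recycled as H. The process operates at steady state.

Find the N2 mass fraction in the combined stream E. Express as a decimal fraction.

0.5252

N2 enters only via T and leaves only via the purge: 1590×0.227 = 0.138×(N2 in M), and the absorber passes all N2, so N2 in E = N2 in M = 2615.4 tonne/day.
O2 in E: m_A = 1590×0.773 + (1−0.138)·(1−0.443)·m_A, so m_A = 1229.1/0.5199 = 2364.2 tonne/day.
E = 2364.2 + 2615.4 = 4979.6 tonne/day.
N2 fraction in E = 2615.4/4979.6 = 0.5252.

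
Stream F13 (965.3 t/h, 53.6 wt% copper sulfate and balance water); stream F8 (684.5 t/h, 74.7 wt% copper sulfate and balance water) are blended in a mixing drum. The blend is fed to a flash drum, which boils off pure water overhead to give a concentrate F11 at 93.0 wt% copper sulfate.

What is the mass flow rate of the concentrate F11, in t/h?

copper sulfate entering = 965.3×0.536 + 684.5×0.747 = 1028.7 t/h.
All copper sulfate reports to F11, so F11 = 1028.7/0.930 = 1106.2 t/h.

1106 t/h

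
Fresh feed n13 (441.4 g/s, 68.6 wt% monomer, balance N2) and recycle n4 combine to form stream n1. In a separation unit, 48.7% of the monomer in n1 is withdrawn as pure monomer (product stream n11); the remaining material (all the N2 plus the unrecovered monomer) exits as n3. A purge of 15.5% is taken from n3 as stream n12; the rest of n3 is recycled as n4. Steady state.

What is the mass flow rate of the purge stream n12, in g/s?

N2 enters only via n13 and leaves only via the purge: 441.4×0.314 = 0.155×(N2 in n3), and the separation unit passes all N2, so N2 in n1 = N2 in n3 = 894.19 g/s.
monomer in n1: m_A = 441.4×0.686 + (1−0.155)·(1−0.487)·m_A, so m_A = 302.8/0.5665 = 534.5 g/s.
n3 = (1−0.487)×534.5 + 894.19 = 1168.4 g/s.
Purge n12 = 0.155×1168.4 = 181.1 g/s.

181.1 g/s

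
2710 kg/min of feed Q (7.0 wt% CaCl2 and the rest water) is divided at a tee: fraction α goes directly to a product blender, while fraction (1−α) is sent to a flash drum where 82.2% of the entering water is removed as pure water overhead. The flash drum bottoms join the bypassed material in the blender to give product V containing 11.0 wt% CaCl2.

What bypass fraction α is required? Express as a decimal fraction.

0.524

All 2710×0.070 = 189.7 kg/min of CaCl2 reaches V, so V = 189.7/0.110 = 1724.5 kg/min and vapour = 985.45 kg/min.
The evaporator receives (1−α)·2710 of feed at 0.930 water and removes 0.822 of that water:
0.822×0.930×(1−α)×2710 = 985.45
(1−α) = 985.45/2071.7 = 0.4757;  α = 0.5243.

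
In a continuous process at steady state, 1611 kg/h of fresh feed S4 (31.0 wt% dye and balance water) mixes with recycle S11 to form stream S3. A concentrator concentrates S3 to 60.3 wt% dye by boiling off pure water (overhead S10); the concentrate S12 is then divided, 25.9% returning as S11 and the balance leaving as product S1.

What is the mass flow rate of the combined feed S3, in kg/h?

1900 kg/h

Overall dye balance (none leaves overhead): dye in fresh feed = dye in product, i.e. 1611×0.310 = (1−0.259)·S12·0.603.
S12 = 499.41/(0.603×0.741) = 1117.7 kg/h.
Recycle S11 = 0.259×1117.7 = 289.48 kg/h.
Combined feed S3 = 1611 + 289.48 = 1900.5 kg/h.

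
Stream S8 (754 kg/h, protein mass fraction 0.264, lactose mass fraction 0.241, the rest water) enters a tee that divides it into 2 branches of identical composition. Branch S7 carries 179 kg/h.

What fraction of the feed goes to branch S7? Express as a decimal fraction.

0.237

Fraction to S7 = 179/754 = 0.2374.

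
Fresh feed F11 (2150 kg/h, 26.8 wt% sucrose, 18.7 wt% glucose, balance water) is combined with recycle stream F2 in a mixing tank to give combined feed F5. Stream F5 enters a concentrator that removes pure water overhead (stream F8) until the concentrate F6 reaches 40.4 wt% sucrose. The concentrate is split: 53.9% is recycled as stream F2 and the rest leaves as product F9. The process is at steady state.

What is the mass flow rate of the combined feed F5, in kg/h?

3818 kg/h

Overall sucrose balance (none leaves overhead): sucrose in fresh feed = sucrose in product, i.e. 2150×0.268 = (1−0.539)·F6·0.404.
F6 = 576.2/(0.404×0.461) = 3093.8 kg/h.
Recycle F2 = 0.539×3093.8 = 1667.6 kg/h.
Combined feed F5 = 2150 + 1667.6 = 3817.6 kg/h.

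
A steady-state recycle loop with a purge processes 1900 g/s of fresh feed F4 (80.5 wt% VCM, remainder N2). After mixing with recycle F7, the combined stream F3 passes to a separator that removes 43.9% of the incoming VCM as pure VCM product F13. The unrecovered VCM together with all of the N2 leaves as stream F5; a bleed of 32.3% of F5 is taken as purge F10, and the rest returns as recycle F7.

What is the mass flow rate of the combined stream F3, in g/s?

N2 enters only via F4 and leaves only via the purge: 1900×0.195 = 0.323×(N2 in F5), and the separator passes all N2, so N2 in F3 = N2 in F5 = 1147.1 g/s.
VCM in F3: m_A = 1900×0.805 + (1−0.323)·(1−0.439)·m_A, so m_A = 1529.5/0.6202 = 2466.1 g/s.
F3 = 2466.1 + 1147.1 = 3613.2 g/s.

3613 g/s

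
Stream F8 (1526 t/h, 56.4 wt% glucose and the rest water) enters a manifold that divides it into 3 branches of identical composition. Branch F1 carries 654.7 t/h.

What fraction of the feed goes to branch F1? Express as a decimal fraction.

Fraction to F1 = 654.7/1526 = 0.4290.

0.429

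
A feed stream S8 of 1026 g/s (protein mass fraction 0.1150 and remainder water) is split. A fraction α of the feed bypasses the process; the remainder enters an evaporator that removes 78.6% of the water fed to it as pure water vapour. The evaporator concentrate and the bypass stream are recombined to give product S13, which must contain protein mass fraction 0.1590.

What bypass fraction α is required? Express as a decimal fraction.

0.602

All 1026×0.115 = 117.99 g/s of protein reaches S13, so S13 = 117.99/0.159 = 742.08 g/s and vapour = 283.92 g/s.
The evaporator receives (1−α)·1026 of feed at 0.885 water and removes 0.786 of that water:
0.786×0.885×(1−α)×1026 = 283.92
(1−α) = 283.92/713.7 = 0.3978;  α = 0.6022.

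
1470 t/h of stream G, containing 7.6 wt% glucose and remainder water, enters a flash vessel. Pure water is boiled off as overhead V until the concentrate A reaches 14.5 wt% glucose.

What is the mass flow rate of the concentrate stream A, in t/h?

glucose is conserved: 1470×0.076 = 111.72 t/h all reports to the concentrate.
Concentrate = 111.72/(target fraction) = 770.48 t/h.

770.5 t/h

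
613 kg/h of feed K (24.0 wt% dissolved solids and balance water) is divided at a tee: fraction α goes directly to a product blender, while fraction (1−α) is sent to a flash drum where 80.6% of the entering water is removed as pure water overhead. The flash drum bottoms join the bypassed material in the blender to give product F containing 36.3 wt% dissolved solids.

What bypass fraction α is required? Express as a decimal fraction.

0.447

All 613×0.240 = 147.12 kg/h of dissolved solids reaches F, so F = 147.12/0.363 = 405.29 kg/h and vapour = 207.71 kg/h.
The evaporator receives (1−α)·613 of feed at 0.760 water and removes 0.806 of that water:
0.806×0.760×(1−α)×613 = 207.71
(1−α) = 207.71/375.5 = 0.5532;  α = 0.4468.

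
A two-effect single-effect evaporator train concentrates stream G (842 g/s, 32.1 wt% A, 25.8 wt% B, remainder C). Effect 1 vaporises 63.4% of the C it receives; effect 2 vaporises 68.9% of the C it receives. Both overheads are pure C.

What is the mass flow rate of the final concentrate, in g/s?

C in feed = 842×0.421 = 354.48 g/s.
After stage 1: C left = (1−0.634)×354.48 = 129.74; stream total = 617.26 g/s.
After stage 2: C left = (1−0.689)×129.74 = 40.349; final concentrate = 527.87 g/s.

527.9 g/s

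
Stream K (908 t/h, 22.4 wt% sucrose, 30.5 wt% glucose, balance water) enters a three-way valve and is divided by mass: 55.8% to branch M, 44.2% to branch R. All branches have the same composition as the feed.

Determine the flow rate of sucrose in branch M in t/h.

Branch M total = 0.558×908 = 506.66 t/h.
sucrose in M = 0.224×506.66 = 113.49 t/h.

113.5 t/h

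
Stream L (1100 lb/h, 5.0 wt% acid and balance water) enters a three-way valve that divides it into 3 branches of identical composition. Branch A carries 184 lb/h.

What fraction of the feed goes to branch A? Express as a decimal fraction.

0.167

Fraction to A = 184/1100 = 0.1673.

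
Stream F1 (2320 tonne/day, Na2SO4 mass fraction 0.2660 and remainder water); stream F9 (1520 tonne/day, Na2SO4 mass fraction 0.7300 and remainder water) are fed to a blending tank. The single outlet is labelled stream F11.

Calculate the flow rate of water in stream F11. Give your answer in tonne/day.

water out = water in = 2320×0.734 + 1520×0.270 = 2113.3 tonne/day.

2113 tonne/day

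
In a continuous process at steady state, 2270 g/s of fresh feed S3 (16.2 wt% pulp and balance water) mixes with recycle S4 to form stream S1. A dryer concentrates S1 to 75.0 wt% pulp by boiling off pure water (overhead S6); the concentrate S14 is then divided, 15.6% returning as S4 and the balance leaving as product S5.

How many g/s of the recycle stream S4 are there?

90.63 g/s

Overall pulp balance (none leaves overhead): pulp in fresh feed = pulp in product, i.e. 2270×0.162 = (1−0.156)·S14·0.750.
S14 = 367.74/(0.750×0.844) = 580.95 g/s.
Recycle S4 = 0.156×580.95 = 90.628 g/s.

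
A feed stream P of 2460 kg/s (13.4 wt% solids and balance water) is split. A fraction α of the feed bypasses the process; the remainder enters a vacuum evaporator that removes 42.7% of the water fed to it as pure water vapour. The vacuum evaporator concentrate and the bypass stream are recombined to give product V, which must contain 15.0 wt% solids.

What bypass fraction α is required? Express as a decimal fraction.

0.712

All 2460×0.134 = 329.64 kg/s of solids reaches V, so V = 329.64/0.150 = 2197.6 kg/s and vapour = 262.4 kg/s.
The evaporator receives (1−α)·2460 of feed at 0.866 water and removes 0.427 of that water:
0.427×0.866×(1−α)×2460 = 262.4
(1−α) = 262.4/909.66 = 0.2885;  α = 0.7115.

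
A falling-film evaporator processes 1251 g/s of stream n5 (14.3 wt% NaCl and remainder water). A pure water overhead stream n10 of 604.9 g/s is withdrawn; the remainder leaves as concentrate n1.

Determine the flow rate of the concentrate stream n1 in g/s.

Concentrate = 1251 − 604.9 = 646.1 g/s.

646.1 g/s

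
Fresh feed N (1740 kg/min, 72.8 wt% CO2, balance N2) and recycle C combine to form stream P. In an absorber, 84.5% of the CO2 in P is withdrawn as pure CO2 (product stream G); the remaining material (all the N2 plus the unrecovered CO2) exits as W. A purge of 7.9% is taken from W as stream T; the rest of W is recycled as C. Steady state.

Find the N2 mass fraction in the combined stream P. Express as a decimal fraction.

N2 enters only via N and leaves only via the purge: 1740×0.272 = 0.079×(N2 in W), and the absorber passes all N2, so N2 in P = N2 in W = 5990.9 kg/min.
CO2 in P: m_A = 1740×0.728 + (1−0.079)·(1−0.845)·m_A, so m_A = 1266.7/0.8572 = 1477.7 kg/min.
P = 1477.7 + 5990.9 = 7468.5 kg/min.
N2 fraction in P = 5990.9/7468.5 = 0.802.

0.802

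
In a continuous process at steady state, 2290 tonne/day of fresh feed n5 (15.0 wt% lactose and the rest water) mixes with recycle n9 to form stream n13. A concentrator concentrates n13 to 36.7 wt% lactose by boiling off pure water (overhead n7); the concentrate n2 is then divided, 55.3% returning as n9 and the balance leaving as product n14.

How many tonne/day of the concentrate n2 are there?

Overall lactose balance (none leaves overhead): lactose in fresh feed = lactose in product, i.e. 2290×0.150 = (1−0.553)·n2·0.367.
n2 = 343.5/(0.367×0.447) = 2093.9 tonne/day.

2094 tonne/day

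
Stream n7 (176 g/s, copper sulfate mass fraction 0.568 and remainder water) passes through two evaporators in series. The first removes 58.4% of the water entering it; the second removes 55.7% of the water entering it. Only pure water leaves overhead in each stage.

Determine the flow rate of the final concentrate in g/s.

114 g/s

water in feed = 176×0.432 = 76.032 g/s.
After stage 1: water left = (1−0.584)×76.032 = 31.629; stream total = 131.6 g/s.
After stage 2: water left = (1−0.557)×31.629 = 14.012; final concentrate = 113.98 g/s.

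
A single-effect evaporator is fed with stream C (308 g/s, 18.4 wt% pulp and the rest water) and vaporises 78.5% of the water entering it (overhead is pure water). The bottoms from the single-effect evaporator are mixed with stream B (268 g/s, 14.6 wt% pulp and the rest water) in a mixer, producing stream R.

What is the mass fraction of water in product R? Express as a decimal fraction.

0.747

Vapour removed = 0.785×0.816×308 = 197.29 g/s; concentrate = 110.71 g/s.
water reaching the mixer = 54.036 (from concentrate) + 268×0.854 = 282.91 g/s.
Product flow = 110.71 + 268 = 378.71 g/s; water fraction = 0.747.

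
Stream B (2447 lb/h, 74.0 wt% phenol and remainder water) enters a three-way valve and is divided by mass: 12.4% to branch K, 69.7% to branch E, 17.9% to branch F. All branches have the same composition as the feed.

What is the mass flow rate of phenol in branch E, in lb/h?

1262 lb/h

Branch E total = 0.697×2447 = 1705.6 lb/h.
phenol in E = 0.740×1705.6 = 1262.1 lb/h.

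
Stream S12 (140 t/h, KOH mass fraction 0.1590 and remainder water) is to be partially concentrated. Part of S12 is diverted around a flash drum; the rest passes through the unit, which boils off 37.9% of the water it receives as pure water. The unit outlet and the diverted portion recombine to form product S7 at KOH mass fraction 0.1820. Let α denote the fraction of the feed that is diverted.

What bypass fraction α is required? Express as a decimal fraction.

0.604

All 140×0.159 = 22.26 t/h of KOH reaches S7, so S7 = 22.26/0.182 = 122.31 t/h and vapour = 17.692 t/h.
The evaporator receives (1−α)·140 of feed at 0.841 water and removes 0.379 of that water:
0.379×0.841×(1−α)×140 = 17.692
(1−α) = 17.692/44.623 = 0.3965;  α = 0.6035.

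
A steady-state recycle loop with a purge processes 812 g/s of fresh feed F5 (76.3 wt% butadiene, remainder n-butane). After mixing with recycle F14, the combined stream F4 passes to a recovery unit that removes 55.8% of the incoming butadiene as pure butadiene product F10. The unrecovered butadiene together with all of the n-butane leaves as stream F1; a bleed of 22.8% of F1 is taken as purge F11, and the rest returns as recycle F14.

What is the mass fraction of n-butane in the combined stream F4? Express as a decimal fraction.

0.473

n-butane enters only via F5 and leaves only via the purge: 812×0.237 = 0.228×(n-butane in F1), and the recovery unit passes all n-butane, so n-butane in F4 = n-butane in F1 = 844.05 g/s.
butadiene in F4: m_A = 812×0.763 + (1−0.228)·(1−0.558)·m_A, so m_A = 619.56/0.6588 = 940.47 g/s.
F4 = 940.47 + 844.05 = 1784.5 g/s.
n-butane fraction in F4 = 844.05/1784.5 = 0.473.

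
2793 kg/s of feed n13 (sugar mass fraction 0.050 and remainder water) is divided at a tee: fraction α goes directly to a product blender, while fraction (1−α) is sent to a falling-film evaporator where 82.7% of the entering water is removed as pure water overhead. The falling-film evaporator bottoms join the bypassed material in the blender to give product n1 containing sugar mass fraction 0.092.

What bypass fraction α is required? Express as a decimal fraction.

All 2793×0.050 = 139.65 kg/s of sugar reaches n1, so n1 = 139.65/0.092 = 1517.9 kg/s and vapour = 1275.1 kg/s.
The evaporator receives (1−α)·2793 of feed at 0.950 water and removes 0.827 of that water:
0.827×0.950×(1−α)×2793 = 1275.1
(1−α) = 1275.1/2194.3 = 0.5811;  α = 0.4189.

0.419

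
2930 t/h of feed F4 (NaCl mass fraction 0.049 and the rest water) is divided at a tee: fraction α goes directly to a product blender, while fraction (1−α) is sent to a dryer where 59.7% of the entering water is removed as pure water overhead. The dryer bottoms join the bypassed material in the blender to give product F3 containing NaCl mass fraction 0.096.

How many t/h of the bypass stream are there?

403.4 t/h

All 2930×0.049 = 143.57 t/h of NaCl reaches F3, so F3 = 143.57/0.096 = 1495.5 t/h and vapour = 1434.5 t/h.
The evaporator receives (1−α)·2930 of feed at 0.951 water and removes 0.597 of that water:
0.597×0.951×(1−α)×2930 = 1434.5
(1−α) = 1434.5/1663.5 = 0.8623;  α = 0.1377.
Bypass flow = 0.1377×2930 = 403.38 t/h.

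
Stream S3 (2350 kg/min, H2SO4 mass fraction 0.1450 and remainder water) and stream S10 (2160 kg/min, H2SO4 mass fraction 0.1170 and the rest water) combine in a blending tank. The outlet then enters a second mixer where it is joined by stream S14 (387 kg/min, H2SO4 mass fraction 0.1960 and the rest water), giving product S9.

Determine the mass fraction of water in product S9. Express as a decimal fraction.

Overall, product flow = 4897 kg/min.
water in = 2350×0.855 + 2160×0.883 + 387×0.804 = 4227.7 kg/min.
water fraction in S9 = 0.8633.

0.8633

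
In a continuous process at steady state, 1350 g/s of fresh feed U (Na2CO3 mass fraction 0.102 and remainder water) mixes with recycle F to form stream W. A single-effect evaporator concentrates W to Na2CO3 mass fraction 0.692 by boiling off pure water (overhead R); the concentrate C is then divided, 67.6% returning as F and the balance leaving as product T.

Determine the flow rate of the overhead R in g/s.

Overall Na2CO3 balance (none leaves overhead): Na2CO3 in fresh feed = Na2CO3 in product, i.e. 1350×0.102 = (1−0.676)·C·0.692.
C = 137.7/(0.692×0.324) = 614.16 g/s.
Recycle F = 0.676×614.16 = 415.17 g/s.
Combined feed W = 1350 + 415.17 = 1765.2 g/s.
Overhead R = W − C = 1765.2 − 614.16 = 1151 g/s.

1151 g/s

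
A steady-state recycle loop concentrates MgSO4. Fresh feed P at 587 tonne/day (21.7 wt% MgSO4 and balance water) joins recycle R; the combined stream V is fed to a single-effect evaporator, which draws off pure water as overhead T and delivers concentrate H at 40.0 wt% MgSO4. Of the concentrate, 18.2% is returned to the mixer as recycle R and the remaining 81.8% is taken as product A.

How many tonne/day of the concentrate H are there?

Overall MgSO4 balance (none leaves overhead): MgSO4 in fresh feed = MgSO4 in product, i.e. 587×0.217 = (1−0.182)·H·0.400.
H = 127.38/(0.400×0.818) = 389.3 tonne/day.

389.3 tonne/day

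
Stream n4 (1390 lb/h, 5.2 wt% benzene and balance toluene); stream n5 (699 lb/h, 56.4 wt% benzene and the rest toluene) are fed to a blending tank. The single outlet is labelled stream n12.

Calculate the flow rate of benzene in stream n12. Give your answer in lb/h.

466.5 lb/h

benzene out = benzene in = 1390×0.052 + 699×0.564 = 466.52 lb/h.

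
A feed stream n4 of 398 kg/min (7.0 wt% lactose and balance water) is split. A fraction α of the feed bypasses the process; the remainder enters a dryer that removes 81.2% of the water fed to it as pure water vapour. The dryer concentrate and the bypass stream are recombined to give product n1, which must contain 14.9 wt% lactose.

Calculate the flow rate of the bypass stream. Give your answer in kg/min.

118.6 kg/min

All 398×0.070 = 27.86 kg/min of lactose reaches n1, so n1 = 27.86/0.149 = 186.98 kg/min and vapour = 211.02 kg/min.
The evaporator receives (1−α)·398 of feed at 0.930 water and removes 0.812 of that water:
0.812×0.930×(1−α)×398 = 211.02
(1−α) = 211.02/300.55 = 0.7021;  α = 0.2979.
Bypass flow = 0.2979×398 = 118.56 kg/min.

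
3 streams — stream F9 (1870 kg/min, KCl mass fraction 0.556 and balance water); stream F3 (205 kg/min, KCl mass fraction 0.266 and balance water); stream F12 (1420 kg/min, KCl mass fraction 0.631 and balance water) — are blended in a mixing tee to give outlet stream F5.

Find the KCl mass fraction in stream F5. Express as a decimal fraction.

Total flow out = 1870 + 205 + 1420 = 3495 kg/min.
KCl in = 1870×0.556 + 205×0.266 + 1420×0.631 = 1990.3 kg/min.
KCl mass fraction in F5 = 1990.3/3495 = 0.569.

0.569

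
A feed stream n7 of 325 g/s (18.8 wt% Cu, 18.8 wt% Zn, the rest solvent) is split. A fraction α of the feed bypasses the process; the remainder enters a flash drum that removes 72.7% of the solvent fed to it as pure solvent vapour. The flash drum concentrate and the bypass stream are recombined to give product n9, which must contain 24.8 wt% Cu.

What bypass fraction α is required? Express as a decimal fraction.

All 325×0.188 = 61.1 g/s of Cu reaches n9, so n9 = 61.1/0.248 = 246.37 g/s and vapour = 78.629 g/s.
The evaporator receives (1−α)·325 of feed at 0.624 solvent and removes 0.727 of that solvent:
0.727×0.624×(1−α)×325 = 78.629
(1−α) = 78.629/147.44 = 0.5333;  α = 0.4667.

0.467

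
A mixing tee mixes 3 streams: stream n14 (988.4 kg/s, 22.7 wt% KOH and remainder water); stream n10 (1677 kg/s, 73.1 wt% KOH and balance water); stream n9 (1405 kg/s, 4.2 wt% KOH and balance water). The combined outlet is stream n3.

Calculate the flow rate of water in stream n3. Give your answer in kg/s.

2561 kg/s

water out = water in = 988.4×0.773 + 1677×0.269 + 1405×0.958 = 2561.1 kg/s.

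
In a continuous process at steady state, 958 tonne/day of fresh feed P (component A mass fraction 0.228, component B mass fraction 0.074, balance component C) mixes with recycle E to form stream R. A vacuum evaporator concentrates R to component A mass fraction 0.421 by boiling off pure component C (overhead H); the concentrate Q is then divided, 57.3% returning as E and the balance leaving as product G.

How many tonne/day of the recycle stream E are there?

696.2 tonne/day

Overall component A balance (none leaves overhead): component A in fresh feed = component A in product, i.e. 958×0.228 = (1−0.573)·Q·0.421.
Q = 218.42/(0.421×0.427) = 1215 tonne/day.
Recycle E = 0.573×1215 = 696.22 tonne/day.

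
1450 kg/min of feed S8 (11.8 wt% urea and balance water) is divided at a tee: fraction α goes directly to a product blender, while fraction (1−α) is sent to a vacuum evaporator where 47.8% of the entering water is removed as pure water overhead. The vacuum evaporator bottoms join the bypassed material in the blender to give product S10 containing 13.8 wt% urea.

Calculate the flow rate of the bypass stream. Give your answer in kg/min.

951.5 kg/min

All 1450×0.118 = 171.1 kg/min of urea reaches S10, so S10 = 171.1/0.138 = 1239.9 kg/min and vapour = 210.14 kg/min.
The evaporator receives (1−α)·1450 of feed at 0.882 water and removes 0.478 of that water:
0.478×0.882×(1−α)×1450 = 210.14
(1−α) = 210.14/611.31 = 0.3438;  α = 0.6562.
Bypass flow = 0.6562×1450 = 951.55 kg/min.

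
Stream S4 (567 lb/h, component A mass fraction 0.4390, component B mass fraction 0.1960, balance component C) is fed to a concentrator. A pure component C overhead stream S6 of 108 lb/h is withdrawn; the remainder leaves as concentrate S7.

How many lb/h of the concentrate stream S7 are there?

459 lb/h

Concentrate = 567 − 108 = 459 lb/h.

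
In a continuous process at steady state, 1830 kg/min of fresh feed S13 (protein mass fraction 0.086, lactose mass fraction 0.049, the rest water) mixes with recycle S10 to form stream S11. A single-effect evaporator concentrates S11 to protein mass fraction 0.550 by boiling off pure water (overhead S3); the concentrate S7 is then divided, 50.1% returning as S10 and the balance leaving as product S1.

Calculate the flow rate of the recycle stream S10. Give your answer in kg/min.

Overall protein balance (none leaves overhead): protein in fresh feed = protein in product, i.e. 1830×0.086 = (1−0.501)·S7·0.550.
S7 = 157.38/(0.550×0.499) = 573.44 kg/min.
Recycle S10 = 0.501×573.44 = 287.29 kg/min.

287.3 kg/min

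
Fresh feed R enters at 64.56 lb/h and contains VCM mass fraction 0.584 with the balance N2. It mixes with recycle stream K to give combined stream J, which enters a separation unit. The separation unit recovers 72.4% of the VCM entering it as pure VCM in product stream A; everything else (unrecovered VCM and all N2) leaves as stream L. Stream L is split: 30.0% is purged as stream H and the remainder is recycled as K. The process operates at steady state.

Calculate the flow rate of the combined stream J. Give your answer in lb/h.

136.3 lb/h

N2 enters only via R and leaves only via the purge: 64.56×0.416 = 0.300×(N2 in L), and the separation unit passes all N2, so N2 in J = N2 in L = 89.523 lb/h.
VCM in J: m_A = 64.56×0.584 + (1−0.300)·(1−0.724)·m_A, so m_A = 37.703/0.8068 = 46.732 lb/h.
J = 46.732 + 89.523 = 136.25 lb/h.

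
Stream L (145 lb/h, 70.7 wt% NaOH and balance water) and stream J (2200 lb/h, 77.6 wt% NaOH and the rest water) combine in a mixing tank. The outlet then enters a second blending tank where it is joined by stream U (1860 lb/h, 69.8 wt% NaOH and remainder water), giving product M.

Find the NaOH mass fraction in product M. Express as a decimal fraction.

Overall, product flow = 4205 lb/h.
NaOH in = 145×0.707 + 2200×0.776 + 1860×0.698 = 3108 lb/h.
NaOH fraction in M = 0.7391.

0.7391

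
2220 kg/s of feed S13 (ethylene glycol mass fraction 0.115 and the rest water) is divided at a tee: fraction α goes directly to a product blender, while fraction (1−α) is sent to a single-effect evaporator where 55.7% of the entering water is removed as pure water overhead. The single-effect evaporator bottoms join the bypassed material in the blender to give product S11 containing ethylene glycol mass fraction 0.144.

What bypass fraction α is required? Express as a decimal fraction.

All 2220×0.115 = 255.3 kg/s of ethylene glycol reaches S11, so S11 = 255.3/0.144 = 1772.9 kg/s and vapour = 447.08 kg/s.
The evaporator receives (1−α)·2220 of feed at 0.885 water and removes 0.557 of that water:
0.557×0.885×(1−α)×2220 = 447.08
(1−α) = 447.08/1094.3 = 0.4085;  α = 0.5915.

0.591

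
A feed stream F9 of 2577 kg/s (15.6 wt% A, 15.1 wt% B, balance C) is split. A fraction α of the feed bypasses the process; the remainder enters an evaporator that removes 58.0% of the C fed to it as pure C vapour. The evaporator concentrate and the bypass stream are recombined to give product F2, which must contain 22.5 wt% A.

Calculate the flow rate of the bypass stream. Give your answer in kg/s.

610.8 kg/s

All 2577×0.156 = 402.01 kg/s of A reaches F2, so F2 = 402.01/0.225 = 1786.7 kg/s and vapour = 790.28 kg/s.
The evaporator receives (1−α)·2577 of feed at 0.693 C and removes 0.580 of that C:
0.580×0.693×(1−α)×2577 = 790.28
(1−α) = 790.28/1035.8 = 0.7630;  α = 0.2370.
Bypass flow = 0.2370×2577 = 610.84 kg/s.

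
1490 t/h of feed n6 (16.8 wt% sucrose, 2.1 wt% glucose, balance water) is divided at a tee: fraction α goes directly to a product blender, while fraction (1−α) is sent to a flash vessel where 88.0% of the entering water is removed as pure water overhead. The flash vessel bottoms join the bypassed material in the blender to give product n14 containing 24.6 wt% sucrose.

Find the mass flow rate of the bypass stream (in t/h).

All 1490×0.168 = 250.32 t/h of sucrose reaches n14, so n14 = 250.32/0.246 = 1017.6 t/h and vapour = 472.44 t/h.
The evaporator receives (1−α)·1490 of feed at 0.811 water and removes 0.880 of that water:
0.880×0.811×(1−α)×1490 = 472.44
(1−α) = 472.44/1063.4 = 0.4443;  α = 0.5557.
Bypass flow = 0.5557×1490 = 828.02 t/h.

828 t/h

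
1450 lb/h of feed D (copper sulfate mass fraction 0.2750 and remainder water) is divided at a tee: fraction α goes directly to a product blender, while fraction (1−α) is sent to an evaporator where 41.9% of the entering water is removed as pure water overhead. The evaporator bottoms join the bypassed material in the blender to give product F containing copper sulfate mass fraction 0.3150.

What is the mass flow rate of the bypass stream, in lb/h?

All 1450×0.275 = 398.75 lb/h of copper sulfate reaches F, so F = 398.75/0.315 = 1265.9 lb/h and vapour = 184.13 lb/h.
The evaporator receives (1−α)·1450 of feed at 0.725 water and removes 0.419 of that water:
0.419×0.725×(1−α)×1450 = 184.13
(1−α) = 184.13/440.47 = 0.4180;  α = 0.5820.
Bypass flow = 0.5820×1450 = 843.87 lb/h.

843.9 lb/h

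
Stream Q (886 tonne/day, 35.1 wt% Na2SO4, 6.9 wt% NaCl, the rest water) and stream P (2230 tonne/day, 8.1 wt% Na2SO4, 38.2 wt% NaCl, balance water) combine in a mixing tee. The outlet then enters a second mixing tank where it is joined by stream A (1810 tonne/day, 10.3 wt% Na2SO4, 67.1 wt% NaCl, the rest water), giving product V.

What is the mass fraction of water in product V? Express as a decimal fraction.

0.4305

Overall, product flow = 4926 tonne/day.
water in = 886×0.580 + 2230×0.537 + 1810×0.226 = 2120.4 tonne/day.
water fraction in V = 0.4305.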